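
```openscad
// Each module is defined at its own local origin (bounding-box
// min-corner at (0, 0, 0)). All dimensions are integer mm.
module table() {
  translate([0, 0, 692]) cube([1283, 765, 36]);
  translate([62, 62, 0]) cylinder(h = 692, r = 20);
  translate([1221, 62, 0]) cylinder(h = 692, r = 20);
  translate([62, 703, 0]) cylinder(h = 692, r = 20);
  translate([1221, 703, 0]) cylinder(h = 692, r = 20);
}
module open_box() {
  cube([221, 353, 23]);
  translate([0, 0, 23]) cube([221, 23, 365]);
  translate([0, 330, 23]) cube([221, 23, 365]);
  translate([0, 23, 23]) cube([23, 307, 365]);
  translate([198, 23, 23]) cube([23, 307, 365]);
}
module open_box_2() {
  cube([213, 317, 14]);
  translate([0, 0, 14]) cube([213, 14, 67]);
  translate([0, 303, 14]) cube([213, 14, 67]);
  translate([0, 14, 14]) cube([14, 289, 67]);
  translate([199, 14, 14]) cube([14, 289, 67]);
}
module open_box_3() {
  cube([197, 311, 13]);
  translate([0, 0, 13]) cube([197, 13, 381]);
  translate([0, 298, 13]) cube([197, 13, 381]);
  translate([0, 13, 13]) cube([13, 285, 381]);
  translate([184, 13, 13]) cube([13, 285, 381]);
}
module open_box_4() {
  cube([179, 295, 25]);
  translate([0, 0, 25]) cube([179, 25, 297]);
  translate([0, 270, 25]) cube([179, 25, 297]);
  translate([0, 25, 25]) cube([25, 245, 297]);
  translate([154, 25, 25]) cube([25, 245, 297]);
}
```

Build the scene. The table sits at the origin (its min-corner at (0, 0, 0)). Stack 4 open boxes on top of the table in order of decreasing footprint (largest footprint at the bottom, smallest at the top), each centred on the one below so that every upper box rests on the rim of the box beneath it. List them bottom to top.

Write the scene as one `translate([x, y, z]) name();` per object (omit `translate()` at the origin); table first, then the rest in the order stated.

table();
translate([531, 206, 728]) open_box();
translate([535, 224, 1116]) open_box_2();
translate([543, 227, 1197]) open_box_3();
translate([552, 235, 1591]) open_box_4();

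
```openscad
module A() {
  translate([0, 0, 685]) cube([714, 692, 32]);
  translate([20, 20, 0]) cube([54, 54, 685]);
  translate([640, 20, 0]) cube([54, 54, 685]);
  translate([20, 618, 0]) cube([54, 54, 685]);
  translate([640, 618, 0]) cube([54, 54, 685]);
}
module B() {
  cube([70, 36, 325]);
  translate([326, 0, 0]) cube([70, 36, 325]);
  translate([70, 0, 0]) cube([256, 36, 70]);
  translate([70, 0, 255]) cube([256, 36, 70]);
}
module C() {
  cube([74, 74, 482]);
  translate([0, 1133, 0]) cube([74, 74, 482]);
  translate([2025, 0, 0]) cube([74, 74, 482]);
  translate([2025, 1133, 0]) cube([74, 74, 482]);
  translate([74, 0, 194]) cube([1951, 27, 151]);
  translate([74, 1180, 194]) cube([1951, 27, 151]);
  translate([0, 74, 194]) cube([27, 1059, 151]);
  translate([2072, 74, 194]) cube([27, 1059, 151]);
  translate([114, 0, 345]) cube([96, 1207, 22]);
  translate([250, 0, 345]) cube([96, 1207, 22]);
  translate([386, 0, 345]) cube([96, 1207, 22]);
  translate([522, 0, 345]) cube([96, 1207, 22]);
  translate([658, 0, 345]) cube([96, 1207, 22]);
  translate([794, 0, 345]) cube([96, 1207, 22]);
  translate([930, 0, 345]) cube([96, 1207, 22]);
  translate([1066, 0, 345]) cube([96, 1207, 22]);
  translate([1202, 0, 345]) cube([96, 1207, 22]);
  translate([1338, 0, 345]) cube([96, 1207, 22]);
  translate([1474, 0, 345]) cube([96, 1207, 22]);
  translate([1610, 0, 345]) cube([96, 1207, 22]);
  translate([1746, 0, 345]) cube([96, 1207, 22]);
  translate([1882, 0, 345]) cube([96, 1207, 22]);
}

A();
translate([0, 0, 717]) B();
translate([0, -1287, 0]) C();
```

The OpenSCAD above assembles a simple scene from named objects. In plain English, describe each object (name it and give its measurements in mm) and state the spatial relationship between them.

A is a rectangular dining table. The top is 714×692×32 mm with its upper surface at z = 717 mm. It stands on four 54×54 mm square legs, each inset 20 mm from the nearest pair of top edges, running from the floor to the underside of the top.

B is a picture frame with a 256×185 mm rectangular opening (x by z) and a uniform 70 mm border on every side. Frame depth is 36 mm along y. It is built from two vertical stiles running the full outside height and two horizontal rails spanning the gap between the stiles.

C is a bed frame 2099 mm long (x) by 1207 mm wide (y). Four 74×74 mm corner posts, 482 mm tall, at the corners of the footprint. Four rails of 27 mm thickness and 151 mm height run between adjacent posts with their undersides at z = 194 mm, their outer faces flush with the outside of the frame (the two x-running rails run between the posts' inner faces; the two y-running rails run between the posts' inner faces). 14 slats, each 96 mm wide (x) and 22 mm thick, lie across the top of the two x-running rails, running the full 1207 mm width of the frame in y; the slats are evenly spaced along x between the inner faces of the end posts with equal gaps (rounded down to the nearest mm) at the −x end and between each pair — any rounding remainder accumulates at the +x end.

The picture frame is on top of the table. The bed frame is on the floor beside the table on its −y side.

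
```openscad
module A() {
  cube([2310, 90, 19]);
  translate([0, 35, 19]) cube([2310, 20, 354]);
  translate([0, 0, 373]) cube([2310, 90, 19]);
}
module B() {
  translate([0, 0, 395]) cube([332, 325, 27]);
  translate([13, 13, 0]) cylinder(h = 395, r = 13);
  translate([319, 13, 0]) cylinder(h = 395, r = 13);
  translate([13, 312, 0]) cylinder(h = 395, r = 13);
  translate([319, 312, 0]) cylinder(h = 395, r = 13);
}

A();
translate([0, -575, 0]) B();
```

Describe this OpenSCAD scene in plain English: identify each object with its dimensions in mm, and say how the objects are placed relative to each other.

A is an I-beam lying along x, 2310 mm long. Overall section height 392 mm. Two flanges 90 mm wide (y) and 19 mm thick, one on the floor and one at the top; a web 20 mm thick runs between them, centred on the flange width.

B is a four-legged stool. The seat is 332×325 mm, 27 mm thick, top at z = 422 mm. It stands on four round legs, each 26 mm in diameter, from z = 0 to the seat underside, each leg's axis is inset half a diameter from the nearest pair of seat edges (so the leg's bounding box is flush with the corner).

The stool is on the floor beside the I-beam on its −y side.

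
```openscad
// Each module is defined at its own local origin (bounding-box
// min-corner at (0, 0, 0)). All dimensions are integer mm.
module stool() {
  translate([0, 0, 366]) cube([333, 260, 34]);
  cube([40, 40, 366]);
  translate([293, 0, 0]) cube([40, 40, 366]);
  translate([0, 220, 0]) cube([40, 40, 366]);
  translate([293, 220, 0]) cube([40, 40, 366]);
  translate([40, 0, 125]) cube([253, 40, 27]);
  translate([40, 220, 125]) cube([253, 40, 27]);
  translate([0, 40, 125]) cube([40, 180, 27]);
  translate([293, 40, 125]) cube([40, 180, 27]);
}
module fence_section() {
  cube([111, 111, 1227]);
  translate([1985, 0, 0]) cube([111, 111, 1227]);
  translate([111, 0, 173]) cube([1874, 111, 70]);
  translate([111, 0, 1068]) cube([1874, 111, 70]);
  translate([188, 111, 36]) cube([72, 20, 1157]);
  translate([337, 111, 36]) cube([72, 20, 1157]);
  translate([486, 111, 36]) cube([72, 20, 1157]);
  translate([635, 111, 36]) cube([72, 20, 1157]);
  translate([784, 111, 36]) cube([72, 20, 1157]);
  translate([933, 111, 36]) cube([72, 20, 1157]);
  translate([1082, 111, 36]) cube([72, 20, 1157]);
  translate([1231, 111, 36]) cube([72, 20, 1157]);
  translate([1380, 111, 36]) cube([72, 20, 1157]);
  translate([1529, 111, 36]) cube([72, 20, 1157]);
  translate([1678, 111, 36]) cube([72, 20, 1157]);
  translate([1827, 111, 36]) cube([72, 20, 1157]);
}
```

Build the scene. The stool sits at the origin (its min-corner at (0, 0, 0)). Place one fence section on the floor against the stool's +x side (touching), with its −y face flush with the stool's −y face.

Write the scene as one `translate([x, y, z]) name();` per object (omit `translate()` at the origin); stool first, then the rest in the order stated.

stool();
translate([333, 0, 0]) fence_section();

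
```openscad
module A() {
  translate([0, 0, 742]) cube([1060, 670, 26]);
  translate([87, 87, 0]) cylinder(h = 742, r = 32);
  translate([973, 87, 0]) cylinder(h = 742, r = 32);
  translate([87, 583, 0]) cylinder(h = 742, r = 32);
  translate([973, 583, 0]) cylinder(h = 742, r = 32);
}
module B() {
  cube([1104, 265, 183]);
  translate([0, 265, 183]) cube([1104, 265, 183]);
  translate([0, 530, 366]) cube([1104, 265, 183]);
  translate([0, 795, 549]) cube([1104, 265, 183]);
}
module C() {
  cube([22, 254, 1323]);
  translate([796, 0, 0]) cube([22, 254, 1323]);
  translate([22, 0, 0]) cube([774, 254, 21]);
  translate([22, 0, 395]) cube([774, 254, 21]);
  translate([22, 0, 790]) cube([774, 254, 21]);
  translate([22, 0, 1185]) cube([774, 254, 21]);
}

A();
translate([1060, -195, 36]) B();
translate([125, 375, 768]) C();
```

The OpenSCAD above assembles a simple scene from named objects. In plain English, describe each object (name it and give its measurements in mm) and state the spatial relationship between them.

A is a table: top 1060 mm (x) × 670 mm (y), 26 mm thick, upper face at z = 768 mm, on four round legs of 64 mm diameter, each leg's bounding box inset 55 mm from the nearest pair of top edges, running from z = 0 to the bottom of the top.

B is a straight staircase of 4 solid steps. Each step is 1104 mm wide (x), 265 mm deep (y, the going) and 183 mm tall (the rise). The first step rests on the floor; each subsequent step sits one going further in +y and one rise higher in +z, directly behind and above the previous step with no overlap.

C is an open bookshelf. Two side panels, each 22 mm thick, 254 mm deep and 1323 mm tall, stand 818 mm apart (outside-to-outside). Between them sit 4 shelves, each 21 mm thick and 254 mm deep, spanning the full gap between the sides. The bottom shelf rests on the floor (its underside at z = 0) and the clear gap between one shelf's top and the next shelf's underside is 374 mm.

The staircase is beside the table with their tops flush at z = 768. The bookshelf is on top of the table.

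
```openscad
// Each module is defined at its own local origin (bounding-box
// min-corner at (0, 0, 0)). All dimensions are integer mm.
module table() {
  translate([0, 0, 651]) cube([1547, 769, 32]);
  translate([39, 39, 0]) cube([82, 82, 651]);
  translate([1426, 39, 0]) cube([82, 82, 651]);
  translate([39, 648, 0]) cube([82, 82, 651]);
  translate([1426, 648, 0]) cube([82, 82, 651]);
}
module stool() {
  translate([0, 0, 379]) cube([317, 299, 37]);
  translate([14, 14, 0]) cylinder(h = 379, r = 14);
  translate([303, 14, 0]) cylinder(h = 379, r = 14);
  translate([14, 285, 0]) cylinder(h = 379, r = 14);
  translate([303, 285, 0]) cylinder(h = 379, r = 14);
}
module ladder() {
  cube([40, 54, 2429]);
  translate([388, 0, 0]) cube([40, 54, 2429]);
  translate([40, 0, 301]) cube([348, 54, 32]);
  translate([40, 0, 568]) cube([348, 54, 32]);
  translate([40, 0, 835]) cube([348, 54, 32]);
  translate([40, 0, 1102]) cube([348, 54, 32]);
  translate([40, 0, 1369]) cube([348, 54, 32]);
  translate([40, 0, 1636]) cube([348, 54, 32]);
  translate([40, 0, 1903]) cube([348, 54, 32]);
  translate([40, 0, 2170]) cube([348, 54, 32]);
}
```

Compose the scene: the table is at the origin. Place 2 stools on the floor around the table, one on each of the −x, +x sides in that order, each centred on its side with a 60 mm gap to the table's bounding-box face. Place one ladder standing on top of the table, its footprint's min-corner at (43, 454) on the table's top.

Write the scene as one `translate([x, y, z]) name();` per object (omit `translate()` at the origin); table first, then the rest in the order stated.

table();
translate([-377, 235, 0]) stool();
translate([1607, 235, 0]) stool();
translate([43, 454, 683]) ladder();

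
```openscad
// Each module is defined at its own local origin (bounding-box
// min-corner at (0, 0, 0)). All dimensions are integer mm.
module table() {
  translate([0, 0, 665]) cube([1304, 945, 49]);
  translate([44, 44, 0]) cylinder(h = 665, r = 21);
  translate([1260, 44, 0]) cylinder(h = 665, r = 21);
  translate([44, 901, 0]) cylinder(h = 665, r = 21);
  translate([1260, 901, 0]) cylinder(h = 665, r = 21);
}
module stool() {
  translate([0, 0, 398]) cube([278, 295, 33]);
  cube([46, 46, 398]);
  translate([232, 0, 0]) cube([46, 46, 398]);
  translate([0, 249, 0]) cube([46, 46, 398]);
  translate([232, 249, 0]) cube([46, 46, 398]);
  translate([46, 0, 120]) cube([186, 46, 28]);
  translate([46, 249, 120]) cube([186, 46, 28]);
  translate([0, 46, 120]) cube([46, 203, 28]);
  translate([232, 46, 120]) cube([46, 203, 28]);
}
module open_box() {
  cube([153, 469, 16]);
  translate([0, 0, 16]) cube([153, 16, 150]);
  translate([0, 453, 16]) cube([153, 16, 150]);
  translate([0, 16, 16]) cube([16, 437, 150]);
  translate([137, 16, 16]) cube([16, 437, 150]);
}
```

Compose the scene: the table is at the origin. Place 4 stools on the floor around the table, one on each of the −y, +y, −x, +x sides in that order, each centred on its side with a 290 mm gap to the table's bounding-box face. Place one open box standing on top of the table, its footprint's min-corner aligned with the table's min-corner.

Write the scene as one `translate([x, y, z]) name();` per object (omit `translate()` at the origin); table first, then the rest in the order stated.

table();
translate([513, -585, 0]) stool();
translate([513, 1235, 0]) stool();
translate([-568, 325, 0]) stool();
translate([1594, 325, 0]) stool();
translate([0, 0, 714]) open_box();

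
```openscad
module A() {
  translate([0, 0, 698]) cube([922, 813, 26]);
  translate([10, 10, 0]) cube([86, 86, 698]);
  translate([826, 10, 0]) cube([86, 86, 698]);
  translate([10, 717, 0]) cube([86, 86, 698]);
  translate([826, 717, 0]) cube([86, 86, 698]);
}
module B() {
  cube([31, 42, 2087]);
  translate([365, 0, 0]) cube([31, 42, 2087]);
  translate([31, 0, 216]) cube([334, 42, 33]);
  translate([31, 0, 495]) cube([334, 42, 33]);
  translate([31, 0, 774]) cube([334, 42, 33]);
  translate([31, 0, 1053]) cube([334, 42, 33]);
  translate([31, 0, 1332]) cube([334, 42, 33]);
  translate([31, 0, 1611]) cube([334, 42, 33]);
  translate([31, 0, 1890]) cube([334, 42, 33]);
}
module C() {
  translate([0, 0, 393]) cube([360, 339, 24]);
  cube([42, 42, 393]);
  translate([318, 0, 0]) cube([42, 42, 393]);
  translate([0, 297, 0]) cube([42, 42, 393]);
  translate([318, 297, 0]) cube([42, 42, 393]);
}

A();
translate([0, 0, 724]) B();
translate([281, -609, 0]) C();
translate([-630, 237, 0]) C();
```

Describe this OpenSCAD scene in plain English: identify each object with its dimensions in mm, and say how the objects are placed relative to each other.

A is a rectangular dining table. The top is 922×813×26 mm with its upper surface at z = 724 mm. It stands on four 86×86 mm square legs, each inset 10 mm from the nearest pair of top edges, running from the floor to the underside of the top.

B is a wooden ladder with two side rails of 31×42 mm section and 2087 mm height, set 396 mm apart overall. Between them run 7 rectangular rungs (42 mm deep, 33 mm thick), front faces flush with the rails' −y face. The bottom of the first rung is 216 mm above the floor and each subsequent rung is 279 mm higher than the one below.

C is a four-legged stool. The seat is 360×339 mm, 24 mm thick, top at z = 417 mm. It stands on four square legs, each 42×42 mm in cross-section, from z = 0 to the seat underside, each flush with a corner of the seat.

The ladder is on top of the table. Two stools sit around the table at the −y, −x sides.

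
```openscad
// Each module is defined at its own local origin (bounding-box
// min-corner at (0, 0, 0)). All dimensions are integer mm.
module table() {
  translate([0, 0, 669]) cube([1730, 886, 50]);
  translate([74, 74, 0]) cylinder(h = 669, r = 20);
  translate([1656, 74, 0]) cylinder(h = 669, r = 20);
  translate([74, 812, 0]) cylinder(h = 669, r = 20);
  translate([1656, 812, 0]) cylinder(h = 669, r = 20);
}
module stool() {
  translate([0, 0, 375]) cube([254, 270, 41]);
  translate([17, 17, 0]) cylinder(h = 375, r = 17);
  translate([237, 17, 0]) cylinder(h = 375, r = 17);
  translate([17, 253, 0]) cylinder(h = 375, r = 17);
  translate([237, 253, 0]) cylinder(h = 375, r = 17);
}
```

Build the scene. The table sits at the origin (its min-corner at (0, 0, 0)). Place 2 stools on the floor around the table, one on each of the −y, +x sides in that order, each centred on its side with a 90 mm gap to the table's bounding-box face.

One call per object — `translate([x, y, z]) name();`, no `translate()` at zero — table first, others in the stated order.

table();
translate([738, -360, 0]) stool();
translate([1820, 308, 0]) stool();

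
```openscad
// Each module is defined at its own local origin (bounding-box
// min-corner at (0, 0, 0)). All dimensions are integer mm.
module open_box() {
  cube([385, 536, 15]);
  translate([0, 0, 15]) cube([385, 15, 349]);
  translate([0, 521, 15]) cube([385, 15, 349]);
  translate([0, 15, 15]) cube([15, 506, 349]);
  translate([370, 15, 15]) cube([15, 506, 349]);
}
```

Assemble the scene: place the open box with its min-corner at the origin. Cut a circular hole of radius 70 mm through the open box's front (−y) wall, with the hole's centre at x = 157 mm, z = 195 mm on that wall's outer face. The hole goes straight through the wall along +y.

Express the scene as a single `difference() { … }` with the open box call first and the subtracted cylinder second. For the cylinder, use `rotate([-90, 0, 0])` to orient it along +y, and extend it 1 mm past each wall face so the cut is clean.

difference() {
  open_box();
  translate([157, -1, 195]) rotate([-90, 0, 0]) cylinder(h = 17, r = 70);
}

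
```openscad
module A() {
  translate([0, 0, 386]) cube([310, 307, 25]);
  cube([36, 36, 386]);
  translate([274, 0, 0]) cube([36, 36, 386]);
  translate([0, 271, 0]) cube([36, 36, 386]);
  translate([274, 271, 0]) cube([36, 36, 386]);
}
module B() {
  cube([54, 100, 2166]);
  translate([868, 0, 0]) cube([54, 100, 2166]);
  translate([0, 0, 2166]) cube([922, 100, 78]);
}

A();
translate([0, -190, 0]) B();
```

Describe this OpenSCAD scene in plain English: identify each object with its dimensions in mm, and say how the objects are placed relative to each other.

A is a simple wooden stool: a rectangular seat 310 mm (x) by 307 mm (y), 25 mm thick, top face at z = 411 mm, on four square legs, each 36×36 mm in cross-section. The legs rest on z = 0, each flush with a corner of the seat.

B is a rectangular door frame: two vertical jambs of 54×100 mm section, 2166 mm tall, with a clear opening 814 mm wide between their inner faces. A header 78 mm tall and 100 mm deep lies on top of the jambs and spans the full outside width.

The door frame is on the floor beside the stool on its −y side.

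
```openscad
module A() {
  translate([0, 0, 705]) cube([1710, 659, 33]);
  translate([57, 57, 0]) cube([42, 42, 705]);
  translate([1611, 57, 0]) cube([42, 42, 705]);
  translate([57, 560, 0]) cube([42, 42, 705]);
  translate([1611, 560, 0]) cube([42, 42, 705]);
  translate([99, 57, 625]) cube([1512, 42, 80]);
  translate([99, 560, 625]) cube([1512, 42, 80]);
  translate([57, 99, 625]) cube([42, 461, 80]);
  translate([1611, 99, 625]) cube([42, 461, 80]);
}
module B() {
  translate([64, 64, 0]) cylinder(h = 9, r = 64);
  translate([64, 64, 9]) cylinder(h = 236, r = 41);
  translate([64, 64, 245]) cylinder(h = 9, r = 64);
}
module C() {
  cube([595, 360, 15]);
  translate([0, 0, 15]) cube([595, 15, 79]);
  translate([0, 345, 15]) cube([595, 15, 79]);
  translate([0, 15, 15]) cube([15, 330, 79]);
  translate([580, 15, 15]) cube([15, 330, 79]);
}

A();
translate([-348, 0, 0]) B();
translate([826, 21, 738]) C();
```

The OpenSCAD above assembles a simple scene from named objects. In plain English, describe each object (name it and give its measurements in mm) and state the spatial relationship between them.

A is a table: top 1710 mm (x) × 659 mm (y), 33 mm thick, upper face at z = 738 mm, on four 42×42 mm square legs, each inset 57 mm from the nearest pair of top edges, running from z = 0 to the bottom of the top. Four apron rails, 42 mm thick and 80 mm tall, run between adjacent legs with their top edges flush with the underside of the top and their outer faces flush with the legs' outer faces.

B is a spool: two coaxial disc flanges of radius 64 mm and thickness 9 mm, joined by a core cylinder of radius 41 mm and height 236 mm. The lower flange rests on z = 0 and the three cylinders share a vertical axis.

C is an open storage box with external size 595×360×94 mm and wall thickness 15 mm (the base is also 15 mm thick). The base covers the whole footprint; the four walls stand on the base, with the y-facing walls full-width and the x-facing walls fitting between their inner faces.

The spool is on the floor beside the table on its −x side. The open box is on top of the table.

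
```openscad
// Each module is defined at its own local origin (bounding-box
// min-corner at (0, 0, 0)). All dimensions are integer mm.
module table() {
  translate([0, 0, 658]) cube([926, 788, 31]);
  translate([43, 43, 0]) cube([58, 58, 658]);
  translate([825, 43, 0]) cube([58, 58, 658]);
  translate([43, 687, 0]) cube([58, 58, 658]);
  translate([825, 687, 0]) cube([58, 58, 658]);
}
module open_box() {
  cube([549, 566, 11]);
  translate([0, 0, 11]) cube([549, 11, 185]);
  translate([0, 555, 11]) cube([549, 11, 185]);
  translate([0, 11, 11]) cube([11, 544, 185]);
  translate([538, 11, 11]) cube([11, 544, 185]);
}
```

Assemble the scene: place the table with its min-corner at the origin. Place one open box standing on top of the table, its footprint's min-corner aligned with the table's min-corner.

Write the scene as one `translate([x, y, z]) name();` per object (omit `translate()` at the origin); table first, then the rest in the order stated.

table();
translate([0, 0, 689]) open_box();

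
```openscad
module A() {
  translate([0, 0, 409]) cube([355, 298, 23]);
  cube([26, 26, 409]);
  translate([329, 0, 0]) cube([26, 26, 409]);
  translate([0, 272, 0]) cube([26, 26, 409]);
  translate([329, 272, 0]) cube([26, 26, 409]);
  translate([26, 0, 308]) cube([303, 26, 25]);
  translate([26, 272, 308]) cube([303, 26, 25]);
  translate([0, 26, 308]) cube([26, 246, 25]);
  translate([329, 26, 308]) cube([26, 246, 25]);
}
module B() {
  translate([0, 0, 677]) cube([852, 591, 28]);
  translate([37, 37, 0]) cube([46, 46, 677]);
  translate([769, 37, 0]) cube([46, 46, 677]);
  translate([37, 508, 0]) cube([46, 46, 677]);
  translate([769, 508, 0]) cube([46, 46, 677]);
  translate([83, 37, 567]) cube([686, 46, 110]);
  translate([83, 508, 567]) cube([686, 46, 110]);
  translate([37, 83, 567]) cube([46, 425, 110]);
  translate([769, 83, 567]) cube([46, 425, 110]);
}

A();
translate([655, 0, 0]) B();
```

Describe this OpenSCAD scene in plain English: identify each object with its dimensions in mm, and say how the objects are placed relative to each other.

A is a four-legged stool. The seat is 355×298 mm, 23 mm thick, top at z = 432 mm. It stands on four square legs, each 26×26 mm in cross-section, from z = 0 to the seat underside, each flush with a corner of the seat. Four stretchers, 26 mm wide and 25 mm tall, connect adjacent legs with their undersides at z = 308 mm, each running between the inner faces of the legs it joins and aligned with the legs' outer faces on the other axis.

B is a rectangular dining table. The top is 852×591×28 mm with its upper surface at z = 705 mm. It stands on four 46×46 mm square legs, each inset 37 mm from the nearest pair of top edges, running from the floor to the underside of the top. Four apron rails, 46 mm thick and 110 mm tall, run between adjacent legs with their top edges flush with the underside of the top and their outer faces flush with the legs' outer faces.

The table is on the floor beside the stool on its +x side.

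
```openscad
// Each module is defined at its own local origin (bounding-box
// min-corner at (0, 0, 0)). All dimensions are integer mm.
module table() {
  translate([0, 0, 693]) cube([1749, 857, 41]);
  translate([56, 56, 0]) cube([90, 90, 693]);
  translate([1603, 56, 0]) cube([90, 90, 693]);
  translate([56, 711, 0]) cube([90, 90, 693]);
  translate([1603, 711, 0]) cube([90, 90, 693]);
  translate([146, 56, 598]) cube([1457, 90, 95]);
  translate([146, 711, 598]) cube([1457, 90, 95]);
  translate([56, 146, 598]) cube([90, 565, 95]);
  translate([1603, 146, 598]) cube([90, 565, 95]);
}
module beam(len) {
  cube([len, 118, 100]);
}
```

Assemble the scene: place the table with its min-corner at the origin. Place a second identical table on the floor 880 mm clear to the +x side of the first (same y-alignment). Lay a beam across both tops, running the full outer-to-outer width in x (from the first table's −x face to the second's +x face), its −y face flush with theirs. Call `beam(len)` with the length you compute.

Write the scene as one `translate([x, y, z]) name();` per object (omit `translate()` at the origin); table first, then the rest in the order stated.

table();
translate([2629, 0, 0]) table();
translate([0, 0, 734]) beam(4378);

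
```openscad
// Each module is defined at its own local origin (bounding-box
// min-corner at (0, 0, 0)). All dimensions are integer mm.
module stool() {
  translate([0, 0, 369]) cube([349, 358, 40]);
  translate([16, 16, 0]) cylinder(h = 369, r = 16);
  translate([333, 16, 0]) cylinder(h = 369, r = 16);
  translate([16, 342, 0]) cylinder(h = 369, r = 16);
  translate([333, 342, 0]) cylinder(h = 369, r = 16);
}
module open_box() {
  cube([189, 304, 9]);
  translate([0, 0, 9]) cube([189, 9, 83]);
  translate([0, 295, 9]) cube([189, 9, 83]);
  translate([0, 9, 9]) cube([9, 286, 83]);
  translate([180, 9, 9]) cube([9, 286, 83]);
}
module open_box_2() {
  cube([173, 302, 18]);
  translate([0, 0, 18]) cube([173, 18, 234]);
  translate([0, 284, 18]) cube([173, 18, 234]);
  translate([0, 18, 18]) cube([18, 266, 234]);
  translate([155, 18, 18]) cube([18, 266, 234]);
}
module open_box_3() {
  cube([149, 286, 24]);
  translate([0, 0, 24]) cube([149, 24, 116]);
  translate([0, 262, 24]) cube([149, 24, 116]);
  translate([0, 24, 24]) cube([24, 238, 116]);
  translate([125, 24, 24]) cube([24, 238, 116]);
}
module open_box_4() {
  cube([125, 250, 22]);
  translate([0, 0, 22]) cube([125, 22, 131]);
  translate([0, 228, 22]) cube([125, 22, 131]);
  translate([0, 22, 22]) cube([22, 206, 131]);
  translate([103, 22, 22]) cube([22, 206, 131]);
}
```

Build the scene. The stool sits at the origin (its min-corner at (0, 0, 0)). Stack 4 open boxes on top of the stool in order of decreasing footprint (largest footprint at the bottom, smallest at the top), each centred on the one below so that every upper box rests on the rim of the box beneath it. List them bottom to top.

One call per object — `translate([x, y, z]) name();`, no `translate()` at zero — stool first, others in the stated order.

stool();
translate([80, 27, 409]) open_box();
translate([88, 28, 501]) open_box_2();
translate([100, 36, 753]) open_box_3();
translate([112, 54, 893]) open_box_4();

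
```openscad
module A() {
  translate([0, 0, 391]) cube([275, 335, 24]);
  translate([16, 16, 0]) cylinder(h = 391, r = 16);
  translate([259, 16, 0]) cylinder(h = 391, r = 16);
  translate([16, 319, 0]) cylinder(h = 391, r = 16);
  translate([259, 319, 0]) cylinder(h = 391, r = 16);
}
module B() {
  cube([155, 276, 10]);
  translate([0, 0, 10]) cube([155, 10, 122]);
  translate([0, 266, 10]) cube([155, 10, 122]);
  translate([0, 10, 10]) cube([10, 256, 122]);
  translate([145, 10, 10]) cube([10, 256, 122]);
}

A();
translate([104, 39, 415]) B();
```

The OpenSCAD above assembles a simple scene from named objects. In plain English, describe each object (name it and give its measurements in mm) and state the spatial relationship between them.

A is a four-legged stool. The seat is a 275×335×24 mm slab whose top surface is at z = 415 mm; four round legs, each 32 mm in diameter, run from the floor (z = 0) to the underside of the seat, each leg's axis is inset half a diameter from the nearest pair of seat edges (so the leg's bounding box is flush with the corner).

B is an open-topped rectangular box: outside dimensions 155×276×132 mm, with a uniform wall and base thickness of 10 mm. The base is a full 155×276 slab on the floor; four walls sit on top of the base. The front and back walls (the −y and +y sides) span the full width; the two side walls fit between them.

The open box is on top of the stool.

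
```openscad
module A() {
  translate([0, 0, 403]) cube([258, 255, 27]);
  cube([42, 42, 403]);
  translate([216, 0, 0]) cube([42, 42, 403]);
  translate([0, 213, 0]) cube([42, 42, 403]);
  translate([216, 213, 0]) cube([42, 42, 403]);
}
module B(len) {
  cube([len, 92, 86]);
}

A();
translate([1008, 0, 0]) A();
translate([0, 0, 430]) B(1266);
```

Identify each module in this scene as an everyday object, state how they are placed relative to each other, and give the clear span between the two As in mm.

A is a stool. B is a beam. A beam spans the tops of two stools. The clear span between the two stools is 750 mm.

Second stool starts at x = 1008; first ends at x = 258; clear span = 1008 − 258 = 750 mm.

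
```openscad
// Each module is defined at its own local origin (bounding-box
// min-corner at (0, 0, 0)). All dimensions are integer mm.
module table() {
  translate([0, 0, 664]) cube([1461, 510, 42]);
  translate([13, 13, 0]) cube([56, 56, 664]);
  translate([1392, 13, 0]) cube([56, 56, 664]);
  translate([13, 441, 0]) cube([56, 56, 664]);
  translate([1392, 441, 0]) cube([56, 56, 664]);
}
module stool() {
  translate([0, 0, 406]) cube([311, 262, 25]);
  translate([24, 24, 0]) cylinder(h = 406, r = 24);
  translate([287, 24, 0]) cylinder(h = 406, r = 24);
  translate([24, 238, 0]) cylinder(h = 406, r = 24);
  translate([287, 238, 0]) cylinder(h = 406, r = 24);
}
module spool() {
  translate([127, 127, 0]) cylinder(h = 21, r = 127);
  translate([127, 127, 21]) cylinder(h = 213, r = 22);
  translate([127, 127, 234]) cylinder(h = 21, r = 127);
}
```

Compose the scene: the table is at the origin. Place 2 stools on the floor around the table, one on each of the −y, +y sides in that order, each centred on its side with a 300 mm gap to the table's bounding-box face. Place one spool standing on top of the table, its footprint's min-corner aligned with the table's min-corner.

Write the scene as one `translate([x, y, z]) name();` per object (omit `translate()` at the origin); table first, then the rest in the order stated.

table();
translate([575, -562, 0]) stool();
translate([575, 810, 0]) stool();
translate([0, 0, 706]) spool();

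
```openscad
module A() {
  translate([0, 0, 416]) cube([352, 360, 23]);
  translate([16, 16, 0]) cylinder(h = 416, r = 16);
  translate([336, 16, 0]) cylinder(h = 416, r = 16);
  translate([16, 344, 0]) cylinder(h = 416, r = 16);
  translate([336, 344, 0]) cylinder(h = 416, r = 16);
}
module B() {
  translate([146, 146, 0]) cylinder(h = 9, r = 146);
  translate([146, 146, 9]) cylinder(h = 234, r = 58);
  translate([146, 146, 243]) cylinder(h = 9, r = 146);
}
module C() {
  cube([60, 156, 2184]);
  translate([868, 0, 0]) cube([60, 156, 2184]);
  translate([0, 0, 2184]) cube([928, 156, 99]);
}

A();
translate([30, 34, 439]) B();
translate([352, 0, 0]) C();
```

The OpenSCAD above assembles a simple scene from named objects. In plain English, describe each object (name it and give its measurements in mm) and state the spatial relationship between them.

A is a four-legged stool. The seat is 352×360 mm, 23 mm thick, top at z = 439 mm. It stands on four round legs, each 32 mm in diameter, from z = 0 to the seat underside, each leg's axis is inset half a diameter from the nearest pair of seat edges (so the leg's bounding box is flush with the corner).

B is a spool: two coaxial disc flanges of radius 146 mm and thickness 9 mm, joined by a core cylinder of radius 58 mm and height 234 mm. The lower flange rests on z = 0 and the three cylinders share a vertical axis.

C is a door frame. The clear opening is 808 mm wide and 2184 mm high. Two 60 mm wide jambs, 156 mm deep, stand either side of the opening from the floor to the top of the opening. A 99 mm thick head sits across the top of both jambs, spanning the full outside width of the frame.

The spool is on top of the stool, centred. The door frame is against the stool's +x side, with their −y faces flush.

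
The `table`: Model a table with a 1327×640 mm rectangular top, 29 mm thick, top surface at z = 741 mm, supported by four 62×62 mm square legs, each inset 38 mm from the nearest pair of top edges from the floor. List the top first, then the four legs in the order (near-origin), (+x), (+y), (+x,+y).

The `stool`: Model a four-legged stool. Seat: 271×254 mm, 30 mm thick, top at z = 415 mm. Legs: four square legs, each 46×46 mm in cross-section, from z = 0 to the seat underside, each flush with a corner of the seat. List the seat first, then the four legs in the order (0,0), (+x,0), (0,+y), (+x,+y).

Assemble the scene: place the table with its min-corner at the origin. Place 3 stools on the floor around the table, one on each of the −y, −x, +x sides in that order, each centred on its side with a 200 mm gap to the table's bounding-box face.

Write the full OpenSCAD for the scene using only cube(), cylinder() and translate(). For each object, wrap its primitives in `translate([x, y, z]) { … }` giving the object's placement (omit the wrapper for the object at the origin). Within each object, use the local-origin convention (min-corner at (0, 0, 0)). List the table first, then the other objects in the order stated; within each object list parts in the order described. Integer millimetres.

translate([0, 0, 712]) cube([1327, 640, 29]);
translate([38, 38, 0]) cube([62, 62, 712]);
translate([1227, 38, 0]) cube([62, 62, 712]);
translate([38, 540, 0]) cube([62, 62, 712]);
translate([1227, 540, 0]) cube([62, 62, 712]);
translate([528, -454, 0]) {
  translate([0, 0, 385]) cube([271, 254, 30]);
  cube([46, 46, 385]);
  translate([225, 0, 0]) cube([46, 46, 385]);
  translate([0, 208, 0]) cube([46, 46, 385]);
  translate([225, 208, 0]) cube([46, 46, 385]);
}
translate([-471, 193, 0]) {
  translate([0, 0, 385]) cube([271, 254, 30]);
  cube([46, 46, 385]);
  translate([225, 0, 0]) cube([46, 46, 385]);
  translate([0, 208, 0]) cube([46, 46, 385]);
  translate([225, 208, 0]) cube([46, 46, 385]);
}
translate([1527, 193, 0]) {
  translate([0, 0, 385]) cube([271, 254, 30]);
  cube([46, 46, 385]);
  translate([225, 0, 0]) cube([46, 46, 385]);
  translate([0, 208, 0]) cube([46, 46, 385]);
  translate([225, 208, 0]) cube([46, 46, 385]);
}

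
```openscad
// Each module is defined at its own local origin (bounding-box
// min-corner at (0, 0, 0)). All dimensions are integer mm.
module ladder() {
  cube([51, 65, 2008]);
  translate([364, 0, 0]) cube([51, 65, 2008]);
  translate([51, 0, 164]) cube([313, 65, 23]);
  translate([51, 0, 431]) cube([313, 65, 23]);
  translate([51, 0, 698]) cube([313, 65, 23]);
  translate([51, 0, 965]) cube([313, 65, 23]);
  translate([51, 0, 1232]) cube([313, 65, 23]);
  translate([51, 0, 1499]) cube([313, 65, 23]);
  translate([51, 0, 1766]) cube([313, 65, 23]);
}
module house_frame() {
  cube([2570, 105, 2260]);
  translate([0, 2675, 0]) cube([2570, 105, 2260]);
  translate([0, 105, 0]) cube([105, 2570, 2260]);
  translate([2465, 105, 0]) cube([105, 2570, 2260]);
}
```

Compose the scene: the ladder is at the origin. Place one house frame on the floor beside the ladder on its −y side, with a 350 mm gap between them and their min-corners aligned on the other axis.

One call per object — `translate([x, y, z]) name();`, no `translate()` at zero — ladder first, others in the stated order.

ladder();
translate([0, -3130, 0]) house_frame();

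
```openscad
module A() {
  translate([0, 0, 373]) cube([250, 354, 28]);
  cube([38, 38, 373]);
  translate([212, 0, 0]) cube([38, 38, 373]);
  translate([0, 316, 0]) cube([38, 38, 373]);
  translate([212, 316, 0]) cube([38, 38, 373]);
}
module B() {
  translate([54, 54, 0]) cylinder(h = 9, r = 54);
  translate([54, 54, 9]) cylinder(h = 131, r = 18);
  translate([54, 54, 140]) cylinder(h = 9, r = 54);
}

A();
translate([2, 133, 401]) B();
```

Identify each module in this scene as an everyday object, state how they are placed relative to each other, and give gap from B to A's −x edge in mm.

A is a stool. B is a spool. The spool is on top of the stool. The gap from the spool to the stool's −x edge is 2 mm.

The spool's min-x is at 2; the stool's min-x is 0; gap = 2 mm.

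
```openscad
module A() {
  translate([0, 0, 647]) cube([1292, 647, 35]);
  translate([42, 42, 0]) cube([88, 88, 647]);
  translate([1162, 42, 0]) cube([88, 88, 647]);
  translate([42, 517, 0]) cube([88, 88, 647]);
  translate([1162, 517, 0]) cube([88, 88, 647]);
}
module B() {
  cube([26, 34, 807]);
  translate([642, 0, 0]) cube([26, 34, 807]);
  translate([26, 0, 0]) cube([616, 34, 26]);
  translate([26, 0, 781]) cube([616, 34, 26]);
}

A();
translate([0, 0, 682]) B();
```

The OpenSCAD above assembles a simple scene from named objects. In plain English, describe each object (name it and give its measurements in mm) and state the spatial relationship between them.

A is a table: top 1292 mm (x) × 647 mm (y), 35 mm thick, upper face at z = 682 mm, on four 88×88 mm square legs, each inset 42 mm from the nearest pair of top edges, running from z = 0 to the bottom of the top.

B is a picture frame with a 616×755 mm rectangular opening (x by z) and a uniform 26 mm border on every side. Frame depth is 34 mm along y. It is built from two vertical stiles running the full outside height and two horizontal rails spanning the gap between the stiles.

The picture frame is on top of the table.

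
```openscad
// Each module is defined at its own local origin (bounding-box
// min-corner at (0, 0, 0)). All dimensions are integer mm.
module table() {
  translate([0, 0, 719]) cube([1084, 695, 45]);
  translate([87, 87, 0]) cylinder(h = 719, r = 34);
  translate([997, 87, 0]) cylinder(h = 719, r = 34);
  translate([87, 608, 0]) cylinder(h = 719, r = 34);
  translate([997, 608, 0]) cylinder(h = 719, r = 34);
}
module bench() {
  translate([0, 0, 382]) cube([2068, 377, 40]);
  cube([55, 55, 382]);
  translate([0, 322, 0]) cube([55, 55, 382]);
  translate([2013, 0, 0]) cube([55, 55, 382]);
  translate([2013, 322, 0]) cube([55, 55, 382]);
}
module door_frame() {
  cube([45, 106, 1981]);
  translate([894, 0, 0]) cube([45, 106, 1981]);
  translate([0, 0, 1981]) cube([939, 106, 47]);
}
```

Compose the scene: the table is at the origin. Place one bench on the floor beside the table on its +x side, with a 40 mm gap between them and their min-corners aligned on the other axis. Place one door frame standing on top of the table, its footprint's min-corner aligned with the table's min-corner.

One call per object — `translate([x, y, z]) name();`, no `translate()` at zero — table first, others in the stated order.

table();
translate([1124, 0, 0]) bench();
translate([0, 0, 764]) door_frame();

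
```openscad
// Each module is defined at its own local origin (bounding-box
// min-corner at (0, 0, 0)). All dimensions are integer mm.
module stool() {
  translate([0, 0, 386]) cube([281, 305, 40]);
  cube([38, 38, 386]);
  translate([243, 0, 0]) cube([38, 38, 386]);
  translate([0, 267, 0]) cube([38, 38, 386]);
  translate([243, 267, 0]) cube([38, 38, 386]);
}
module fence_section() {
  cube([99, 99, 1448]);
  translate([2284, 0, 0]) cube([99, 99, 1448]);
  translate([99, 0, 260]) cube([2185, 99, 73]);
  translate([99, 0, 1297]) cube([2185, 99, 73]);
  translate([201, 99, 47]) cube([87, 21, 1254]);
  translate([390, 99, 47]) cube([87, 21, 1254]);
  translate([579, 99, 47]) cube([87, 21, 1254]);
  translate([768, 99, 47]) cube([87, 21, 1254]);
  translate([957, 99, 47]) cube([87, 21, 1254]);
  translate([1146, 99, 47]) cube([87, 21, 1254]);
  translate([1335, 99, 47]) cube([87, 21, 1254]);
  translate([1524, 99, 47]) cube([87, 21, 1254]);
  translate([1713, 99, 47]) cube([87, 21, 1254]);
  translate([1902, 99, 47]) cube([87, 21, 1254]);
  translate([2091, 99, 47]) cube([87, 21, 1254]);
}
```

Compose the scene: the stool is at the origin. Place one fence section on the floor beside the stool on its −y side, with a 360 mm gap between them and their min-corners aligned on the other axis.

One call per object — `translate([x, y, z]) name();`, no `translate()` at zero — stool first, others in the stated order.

stool();
translate([0, -480, 0]) fence_section();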